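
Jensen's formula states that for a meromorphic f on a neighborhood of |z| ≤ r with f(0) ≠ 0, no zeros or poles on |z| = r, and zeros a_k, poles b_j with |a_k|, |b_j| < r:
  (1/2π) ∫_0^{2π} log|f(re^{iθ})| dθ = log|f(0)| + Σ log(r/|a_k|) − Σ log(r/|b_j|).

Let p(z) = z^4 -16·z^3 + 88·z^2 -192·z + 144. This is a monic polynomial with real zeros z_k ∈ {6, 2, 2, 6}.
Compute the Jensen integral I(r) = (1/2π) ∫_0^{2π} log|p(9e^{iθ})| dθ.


Zeros: 2, 2, 6, 6; r = 9.
Inside |z| < r: 2, 2, 6, 6. Outside (|z| ≥ r): ∅.
p(0) = 144, so log|p(0)| = log(144) = 4.9698.
Apply Jensen: I(r) = log|p(0)| + Σ_k log(r/|z_k|), summed over zeros inside |z| < r.
  log(r/|z_k|) for z_k = 6: log(9/6) = 0.4055
  log(r/|z_k|) for z_k = 2: log(9/2) = 1.5041
  log(r/|z_k|) for z_k = 2: log(9/2) = 1.5041
  log(r/|z_k|) for z_k = 6: log(9/6) = 0.4055
Sum over inside zeros: 3.8191.
I(r) = log|p(0)| + (inside sum) = 4.9698 + 3.8191 = 8.7889.
Closed form (all zeros inside, monic): I(r) = n·log(r) = 4·log(9) = 8.7889. ✓

I(r) ≈ 8.7889.


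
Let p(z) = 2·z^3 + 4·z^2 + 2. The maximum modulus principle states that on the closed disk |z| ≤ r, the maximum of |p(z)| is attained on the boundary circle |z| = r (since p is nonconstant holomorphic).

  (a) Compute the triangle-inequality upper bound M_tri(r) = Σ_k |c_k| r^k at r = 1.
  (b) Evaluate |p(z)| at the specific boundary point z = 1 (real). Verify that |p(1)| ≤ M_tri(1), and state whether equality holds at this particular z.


Coefficients: c_0 = 2, c_1 = 0, c_2 = 4, c_3 = 2. Radius r = 1.
Part (a). Triangle bound: M_tri(r) = Σ_k |c_k| r^k
  = |2|·1^0 + |0|·1^1 + |4|·1^2 + |2|·1^3
  = 2 + 0 + 4 + 2 = 8.
This bounds M(r) := max_{|z|=r} |p(z)| from above; equality holds iff all terms c_k z^k can be made to align in phase at a single z on |z|=r.
Part (b). At z = 1 (real, on the circle |z| = r):
  p(1) = (2)·1^0 + (0)·1^1 + (4)·1^2 + (2)·1^3 = 8.
  |p(1)| = 8.
Since all nonzero coefficients share the same sign, |p(1)| = 8 = M_tri(1); the triangle bound is attained at z = 1, so in fact M(r) = 8.

M_tri(1) = 8; |p(1)| = 8; equality at z=1: yes.


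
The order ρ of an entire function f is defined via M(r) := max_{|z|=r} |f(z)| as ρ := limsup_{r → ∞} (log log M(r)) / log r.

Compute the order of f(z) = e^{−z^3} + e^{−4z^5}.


Each summand is entire of order 3 and 5 respectively (as in the single-exponential case). The order of a sum is at most the max of the orders, so ρ ≤ 5. For the lower bound: on |z|=r choose arg z so that -4z^5 is real positive; then |e^{-4z^5}| = e^{4r^5} while |e^{-1z^3}| ≤ e^{1r^3} = o(e^{4r^5}). So |f| ≥ e^{4r^5}(1 − o(1)) and ρ ≥ 5. Hence ρ = max(3, 5) = 5.
Therefore ρ = 5.

Order ρ = 5.


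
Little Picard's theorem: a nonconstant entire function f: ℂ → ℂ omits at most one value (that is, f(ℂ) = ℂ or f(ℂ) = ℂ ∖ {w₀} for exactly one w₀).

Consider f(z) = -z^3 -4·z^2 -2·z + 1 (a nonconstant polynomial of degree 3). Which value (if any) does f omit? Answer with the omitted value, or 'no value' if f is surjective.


Little Picard bounds the complement of f(ℂ) to at most one point.
For every w ∈ ℂ, the equation p(z) − w = 0 is a nonconstant polynomial in z and hence has at least one root by the fundamental theorem of algebra. So p is surjective onto ℂ, omitting no value.

Omitted value: no value.


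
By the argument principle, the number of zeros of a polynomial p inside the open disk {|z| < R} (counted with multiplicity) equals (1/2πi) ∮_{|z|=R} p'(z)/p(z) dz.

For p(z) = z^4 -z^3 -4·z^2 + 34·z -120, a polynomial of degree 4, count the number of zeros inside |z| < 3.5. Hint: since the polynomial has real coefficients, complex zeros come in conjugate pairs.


The zeros of p are: 3, -4, (1 + 3i), (1 - 3i).
Their magnitudes are: 3, 4, 3.162, 3.162.
Zeros with |z| < R = 3.5: 3, (1 + 3i), (1 - 3i).
Count = 3.
By the argument principle, (1/2πi) ∮_{|z|=R} p'(z)/p(z) dz equals exactly this count.

Number of zeros inside |z| < 3.5: 3.


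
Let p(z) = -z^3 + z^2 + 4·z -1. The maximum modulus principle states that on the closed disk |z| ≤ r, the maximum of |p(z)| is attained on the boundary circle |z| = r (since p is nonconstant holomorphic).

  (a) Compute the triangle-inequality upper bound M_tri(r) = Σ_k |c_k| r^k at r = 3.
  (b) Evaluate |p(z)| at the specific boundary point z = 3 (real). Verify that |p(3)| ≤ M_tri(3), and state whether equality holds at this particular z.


Coefficients: c_0 = -1, c_1 = 4, c_2 = 1, c_3 = -1. Radius r = 3.
Part (a). Triangle bound: M_tri(r) = Σ_k |c_k| r^k
  = |-1|·3^0 + |4|·3^1 + |1|·3^2 + |-1|·3^3
  = 1 + 12 + 9 + 27 = 49.
This bounds M(r) := max_{|z|=r} |p(z)| from above; equality holds iff all terms c_k z^k can be made to align in phase at a single z on |z|=r.
Part (b). At z = 3 (real, on the circle |z| = r):
  p(3) = (-1)·3^0 + (4)·3^1 + (1)·3^2 + (-1)·3^3 = -7.
  |p(3)| = 7.
Check: |p(3)| = 7 ≤ 49 = M_tri(3). ✓ Equality does not hold at z = 3 (the coefficients have mixed signs, so the terms do not all align in phase there).

M_tri(3) = 49; |p(3)| = 7; equality at z=3: no.


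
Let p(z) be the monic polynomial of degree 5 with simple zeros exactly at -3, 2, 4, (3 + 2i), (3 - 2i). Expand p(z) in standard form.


The polynomial is p(z) = ∏_{α ∈ S} (z − α), where S = {-3, 2, 4, (3 + 2i), (3 - 2i)}.
Expanding the product yields: p(z) = z^5 -9·z^4 + 21·z^3 + 45·z^2 -274·z + 312.
Note conjugate pairs combine to real quadratics: (z − (3+2i))(z − (3−2i)) = z² − 6z + 13.
The resulting polynomial has degree 5 and real coefficients as required.

p(z) = z^5 -9·z^4 + 21·z^3 + 45·z^2 -274·z + 312.


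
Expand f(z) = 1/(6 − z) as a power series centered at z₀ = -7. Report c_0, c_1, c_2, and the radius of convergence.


Let w = z − z₀, so z = z₀ + w.
Then 6 − z = 6 − (z₀ + w) = (6 − z₀) − w = 13 − w.
f(z) = 1/(13 − w) = (1/(13)) · 1/(1 − w/(13)) = Σ_{n≥0} w^n / (13)^(n+1).
So c_n = 1/(13)^(n+1):
  c_0 = 1/(13)^1 = 1/13.
  c_1 = 1/(13)^2 = 1/169.
  c_2 = 1/(13)^3 = 1/2197.
The series is valid for |w/d| < 1, i.e. |z − z₀| < |d|.
Radius of convergence: R = |6 − z₀| = |13| = 13 (distance from z₀ to the singularity z = 6).

c_0 = 1/13, c_1 = 1/169, c_2 = 1/2197; R = 13.


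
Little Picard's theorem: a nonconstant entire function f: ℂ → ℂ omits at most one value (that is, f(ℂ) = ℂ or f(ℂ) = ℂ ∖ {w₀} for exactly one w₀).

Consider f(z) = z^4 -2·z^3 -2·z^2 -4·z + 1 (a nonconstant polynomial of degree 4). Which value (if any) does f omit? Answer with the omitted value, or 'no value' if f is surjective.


Little Picard bounds the complement of f(ℂ) to at most one point.
For every w ∈ ℂ, the equation p(z) − w = 0 is a nonconstant polynomial in z and hence has at least one root by the fundamental theorem of algebra. So p is surjective onto ℂ, omitting no value.

Omitted value: no value.


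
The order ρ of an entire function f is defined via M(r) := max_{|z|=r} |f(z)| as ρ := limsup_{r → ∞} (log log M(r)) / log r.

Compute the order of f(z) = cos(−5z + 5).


cos(w) is a linear combination of e^{iw} and e^{−iw} (or e^w, e^{−w} in the hyperbolic case), so |cos(w)| ≤ e^{|w|}. With w = −5z + 5, |w| ≤ 5|z| + 5 = 5r + 5 on |z| = r, giving M(r) ≤ e^{5r + 5}, so ρ ≤ 1. On a suitable ray (z = it for sin/cos; z = t for sinh/cosh, t real → ∞), |cos(−5z + 5)| grows like e^{5|t|}/2, so ρ ≥ 1. Hence ρ = 1.
Therefore ρ = 1.

Order ρ = 1.


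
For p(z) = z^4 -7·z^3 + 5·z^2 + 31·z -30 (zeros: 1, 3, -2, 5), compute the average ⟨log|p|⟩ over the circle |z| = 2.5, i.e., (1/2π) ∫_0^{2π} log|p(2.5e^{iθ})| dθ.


Zeros: -2, 1, 3, 5; r = 2.5.
Inside |z| < r: -2, 1. Outside (|z| ≥ r): 3, 5.
p(0) = -30, so log|p(0)| = log(30) = 3.4012.
Apply Jensen: I(r) = log|p(0)| + Σ_k log(r/|z_k|), summed over zeros inside |z| < r.
  log(r/|z_k|) for z_k = 1: log(2.5/1) = 0.9163
  log(r/|z_k|) for z_k = -2: log(2.5/2) = 0.2231
  Outside zeros (3, 5) contribute nothing to the Jensen sum.
Sum over inside zeros: 1.1394.
I(r) = log|p(0)| + (inside sum) = 3.4012 + 1.1394 = 4.5406.
Note: since some zeros are outside |z| ≤ r, the simplified n·log(r) form does NOT apply — only the inside zeros contribute.

I(r) ≈ 4.5406.


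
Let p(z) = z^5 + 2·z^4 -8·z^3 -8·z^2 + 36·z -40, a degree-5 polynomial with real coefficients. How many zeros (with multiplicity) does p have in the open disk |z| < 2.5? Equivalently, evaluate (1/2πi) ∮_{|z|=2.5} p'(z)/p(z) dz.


The zeros of p are: (1 + 1i), (1 - 1i), 2, (-3 + 1i), (-3 - 1i).
Their magnitudes are: 1.414, 1.414, 2, 3.162, 3.162.
Zeros with |z| < R = 2.5: (1 + 1i), (1 - 1i), 2.
Count = 3.
By the argument principle, (1/2πi) ∮_{|z|=R} p'(z)/p(z) dz equals exactly this count.

Number of zeros inside |z| < 2.5: 3.


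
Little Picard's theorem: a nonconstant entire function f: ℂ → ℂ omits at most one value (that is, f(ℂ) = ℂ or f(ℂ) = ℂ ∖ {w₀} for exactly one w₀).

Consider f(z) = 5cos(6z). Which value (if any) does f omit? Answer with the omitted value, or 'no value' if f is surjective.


Little Picard bounds the complement of f(ℂ) to at most one point.
cos is entire and surjective onto ℂ: for every w ∈ ℂ, cos(ζ) = w has a solution ζ ∈ ℂ (e.g., via the complex inverse arccos). With ζ = 6z this gives z = ζ/(6). Then 5·cos(6z) takes every value in 5·ℂ = ℂ, and adding 0 is a bijection of ℂ. So f is surjective and omits no value. (Note: only on the real line is cos bounded by [−1, 1].)

Omitted value: no value.


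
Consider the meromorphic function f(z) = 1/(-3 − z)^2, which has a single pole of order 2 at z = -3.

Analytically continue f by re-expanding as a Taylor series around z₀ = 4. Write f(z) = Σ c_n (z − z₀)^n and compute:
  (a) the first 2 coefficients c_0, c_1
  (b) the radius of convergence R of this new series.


Let w = z − z₀, so z = z₀ + w.
Then -3 − z = -3 − (z₀ + w) = (-3 − z₀) − w = -7 − w.
f(z) = 1/(-7 − w)^2 = (1/(-7)^2) · (1 − w/(-7))^{−2}.
By the binomial series (1−u)^{−2} = Σ_{n≥0} C(n+1, 1) u^n for |u|<1, with u = w/(-7):
  c_n = C(n+1, 1) / (-7)^(n+2).
  c_0 = 1/(-7)^2 = 1/49.
  c_1 = 2/(-7)^3 = -2/343.
The series is valid for |w/d| < 1, i.e. |z − z₀| < |d|.
Radius of convergence: R = |-3 − z₀| = |-7| = 7 (distance from z₀ to the singularity z = -3).

c_0 = 1/49, c_1 = -2/343; R = 7.


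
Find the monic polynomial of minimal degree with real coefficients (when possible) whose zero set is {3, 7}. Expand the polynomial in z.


The polynomial is p(z) = ∏_{α ∈ S} (z − α), where S = {3, 7}.
Expanding the product yields: p(z) = z^2 -10·z + 21.
The resulting polynomial has degree 2 and real coefficients as required.

p(z) = z^2 -10·z + 21.


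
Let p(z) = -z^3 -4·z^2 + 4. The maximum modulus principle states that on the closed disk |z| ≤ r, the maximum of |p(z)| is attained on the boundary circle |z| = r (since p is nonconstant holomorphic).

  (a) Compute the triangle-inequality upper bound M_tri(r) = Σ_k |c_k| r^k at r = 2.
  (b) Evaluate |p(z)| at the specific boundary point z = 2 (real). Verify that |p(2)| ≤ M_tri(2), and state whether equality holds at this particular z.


Coefficients: c_0 = 4, c_1 = 0, c_2 = -4, c_3 = -1. Radius r = 2.
Part (a). Triangle bound: M_tri(r) = Σ_k |c_k| r^k
  = |4|·2^0 + |0|·2^1 + |-4|·2^2 + |-1|·2^3
  = 4 + 0 + 16 + 8 = 28.
This bounds M(r) := max_{|z|=r} |p(z)| from above; equality holds iff all terms c_k z^k can be made to align in phase at a single z on |z|=r.
Part (b). At z = 2 (real, on the circle |z| = r):
  p(2) = (4)·2^0 + (0)·2^1 + (-4)·2^2 + (-1)·2^3 = -20.
  |p(2)| = 20.
Check: |p(2)| = 20 ≤ 28 = M_tri(2). ✓ Equality does not hold at z = 2 (the coefficients have mixed signs, so the terms do not all align in phase there).

M_tri(2) = 28; |p(2)| = 20; equality at z=2: no.


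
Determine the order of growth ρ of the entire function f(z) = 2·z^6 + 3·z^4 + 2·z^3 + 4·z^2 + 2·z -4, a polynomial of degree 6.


|f(z)| ≤ Σ|c_k|·r^k = O(r^6) as r → ∞. Polynomial growth is O(e^{r^ε}) for every ε > 0 (since r^6/e^{r^ε} → 0), so ρ ≤ ε for all ε > 0, i.e. ρ = 0. Every nonconstant polynomial has order 0.
Therefore ρ = 0.

Order ρ = 0.


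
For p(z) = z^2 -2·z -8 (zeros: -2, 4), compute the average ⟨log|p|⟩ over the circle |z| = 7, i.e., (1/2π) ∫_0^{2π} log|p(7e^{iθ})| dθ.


Zeros: -2, 4; r = 7.
Inside |z| < r: -2, 4. Outside (|z| ≥ r): ∅.
p(0) = -8, so log|p(0)| = log(8) = 2.0794.
Apply Jensen: I(r) = log|p(0)| + Σ_k log(r/|z_k|), summed over zeros inside |z| < r.
  log(r/|z_k|) for z_k = -2: log(7/2) = 1.2528
  log(r/|z_k|) for z_k = 4: log(7/4) = 0.5596
Sum over inside zeros: 1.8124.
I(r) = log|p(0)| + (inside sum) = 2.0794 + 1.8124 = 3.8918.
Closed form (all zeros inside, monic): I(r) = n·log(r) = 2·log(7) = 3.8918. ✓

I(r) ≈ 3.8918.


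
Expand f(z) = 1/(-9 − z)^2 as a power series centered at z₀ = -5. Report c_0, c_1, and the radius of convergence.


Let w = z − z₀, so z = z₀ + w.
Then -9 − z = -9 − (z₀ + w) = (-9 − z₀) − w = -4 − w.
f(z) = 1/(-4 − w)^2 = (1/(-4)^2) · (1 − w/(-4))^{−2}.
By the binomial series (1−u)^{−2} = Σ_{n≥0} C(n+1, 1) u^n for |u|<1, with u = w/(-4):
  c_n = C(n+1, 1) / (-4)^(n+2).
  c_0 = 1/(-4)^2 = 1/16.
  c_1 = 2/(-4)^3 = -1/32.
The series is valid for |w/d| < 1, i.e. |z − z₀| < |d|.
Radius of convergence: R = |-9 − z₀| = |-4| = 4 (distance from z₀ to the singularity z = -9).

c_0 = 1/16, c_1 = -1/32; R = 4.


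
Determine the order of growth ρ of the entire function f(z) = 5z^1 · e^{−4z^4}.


M(r) = max_{|z|=r} |5|·|z|^1·|e^{−4z^4}| = 5·r^1 · e^{4r^4} (the factors attain their maxima compatibly on |z|=r). Then log M(r) = log 5 + 1·log r + 4r^4, dominated by the last term, so log log M(r) ~ 4·log r. The polynomial factor 5z^1 contributes only a log r term and does not affect the order. ρ = 4.
Therefore ρ = 4.

Order ρ = 4.


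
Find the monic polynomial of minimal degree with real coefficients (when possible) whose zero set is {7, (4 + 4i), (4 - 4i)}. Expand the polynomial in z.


The polynomial is p(z) = ∏_{α ∈ S} (z − α), where S = {7, (4 + 4i), (4 - 4i)}.
Expanding the product yields: p(z) = z^3 -15·z^2 + 88·z -224.
Note conjugate pairs combine to real quadratics: (z − (4+4i))(z − (4−4i)) = z² − 8z + 32.
The resulting polynomial has degree 3 and real coefficients as required.

p(z) = z^3 -15·z^2 + 88·z -224.


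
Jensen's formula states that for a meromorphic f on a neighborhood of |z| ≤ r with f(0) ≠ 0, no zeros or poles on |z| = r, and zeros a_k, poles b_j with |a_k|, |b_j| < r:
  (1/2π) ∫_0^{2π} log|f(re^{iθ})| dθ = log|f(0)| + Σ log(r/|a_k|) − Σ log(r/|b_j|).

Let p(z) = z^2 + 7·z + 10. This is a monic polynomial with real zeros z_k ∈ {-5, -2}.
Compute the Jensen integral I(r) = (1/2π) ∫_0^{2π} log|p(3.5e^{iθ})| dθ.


Zeros: -5, -2; r = 3.5.
Inside |z| < r: -2. Outside (|z| ≥ r): -5.
p(0) = 10, so log|p(0)| = log(10) = 2.3026.
Apply Jensen: I(r) = log|p(0)| + Σ_k log(r/|z_k|), summed over zeros inside |z| < r.
  log(r/|z_k|) for z_k = -2: log(3.5/2) = 0.5596
  Outside zeros (-5) contribute nothing to the Jensen sum.
Sum over inside zeros: 0.5596.
I(r) = log|p(0)| + (inside sum) = 2.3026 + 0.5596 = 2.8622.
Note: since some zeros are outside |z| ≤ r, the simplified n·log(r) form does NOT apply — only the inside zeros contribute.

I(r) ≈ 2.8622.


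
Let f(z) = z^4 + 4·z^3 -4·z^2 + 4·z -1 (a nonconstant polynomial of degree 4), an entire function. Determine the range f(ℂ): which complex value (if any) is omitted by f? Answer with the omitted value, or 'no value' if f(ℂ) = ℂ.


Little Picard bounds the complement of f(ℂ) to at most one point.
For every w ∈ ℂ, the equation p(z) − w = 0 is a nonconstant polynomial in z and hence has at least one root by the fundamental theorem of algebra. So p is surjective onto ℂ, omitting no value.

Omitted value: no value.


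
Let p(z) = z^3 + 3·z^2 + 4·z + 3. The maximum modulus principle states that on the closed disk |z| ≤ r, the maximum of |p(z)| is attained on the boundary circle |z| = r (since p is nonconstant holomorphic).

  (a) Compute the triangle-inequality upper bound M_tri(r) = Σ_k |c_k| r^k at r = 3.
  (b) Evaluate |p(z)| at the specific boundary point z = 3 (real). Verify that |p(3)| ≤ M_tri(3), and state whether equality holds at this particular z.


Coefficients: c_0 = 3, c_1 = 4, c_2 = 3, c_3 = 1. Radius r = 3.
Part (a). Triangle bound: M_tri(r) = Σ_k |c_k| r^k
  = |3|·3^0 + |4|·3^1 + |3|·3^2 + |1|·3^3
  = 3 + 12 + 27 + 27 = 69.
This bounds M(r) := max_{|z|=r} |p(z)| from above; equality holds iff all terms c_k z^k can be made to align in phase at a single z on |z|=r.
Part (b). At z = 3 (real, on the circle |z| = r):
  p(3) = (3)·3^0 + (4)·3^1 + (3)·3^2 + (1)·3^3 = 69.
  |p(3)| = 69.
Since all nonzero coefficients share the same sign, |p(3)| = 69 = M_tri(3); the triangle bound is attained at z = 3, so in fact M(r) = 69.

M_tri(3) = 69; |p(3)| = 69; equality at z=3: yes.


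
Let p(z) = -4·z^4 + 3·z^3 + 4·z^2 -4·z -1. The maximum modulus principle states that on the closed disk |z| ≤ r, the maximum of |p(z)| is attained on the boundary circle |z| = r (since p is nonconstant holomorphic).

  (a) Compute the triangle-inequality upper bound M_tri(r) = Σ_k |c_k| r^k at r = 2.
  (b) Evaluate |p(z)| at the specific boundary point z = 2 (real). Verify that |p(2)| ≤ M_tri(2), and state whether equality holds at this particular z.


Coefficients: c_0 = -1, c_1 = -4, c_2 = 4, c_3 = 3, c_4 = -4. Radius r = 2.
Part (a). Triangle bound: M_tri(r) = Σ_k |c_k| r^k
  = |-1|·2^0 + |-4|·2^1 + |4|·2^2 + |3|·2^3 + |-4|·2^4
  = 1 + 8 + 16 + 24 + 64 = 113.
This bounds M(r) := max_{|z|=r} |p(z)| from above; equality holds iff all terms c_k z^k can be made to align in phase at a single z on |z|=r.
Part (b). At z = 2 (real, on the circle |z| = r):
  p(2) = (-1)·2^0 + (-4)·2^1 + (4)·2^2 + (3)·2^3 + (-4)·2^4 = -33.
  |p(2)| = 33.
Check: |p(2)| = 33 ≤ 113 = M_tri(2). ✓ Equality does not hold at z = 2 (the coefficients have mixed signs, so the terms do not all align in phase there).

M_tri(2) = 113; |p(2)| = 33; equality at z=2: no.


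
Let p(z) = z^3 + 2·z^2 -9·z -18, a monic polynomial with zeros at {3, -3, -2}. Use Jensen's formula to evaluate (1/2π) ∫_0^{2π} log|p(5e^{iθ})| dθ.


Zeros: -3, -2, 3; r = 5.
Inside |z| < r: -3, -2, 3. Outside (|z| ≥ r): ∅.
p(0) = -18, so log|p(0)| = log(18) = 2.8904.
Apply Jensen: I(r) = log|p(0)| + Σ_k log(r/|z_k|), summed over zeros inside |z| < r.
  log(r/|z_k|) for z_k = 3: log(5/3) = 0.5108
  log(r/|z_k|) for z_k = -3: log(5/3) = 0.5108
  log(r/|z_k|) for z_k = -2: log(5/2) = 0.9163
Sum over inside zeros: 1.9379.
I(r) = log|p(0)| + (inside sum) = 2.8904 + 1.9379 = 4.8283.
Closed form (all zeros inside, monic): I(r) = n·log(r) = 3·log(5) = 4.8283. ✓

I(r) ≈ 4.8283.


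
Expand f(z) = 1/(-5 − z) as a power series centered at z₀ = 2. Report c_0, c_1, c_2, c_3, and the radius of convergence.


Let w = z − z₀, so z = z₀ + w.
Then -5 − z = -5 − (z₀ + w) = (-5 − z₀) − w = -7 − w.
f(z) = 1/(-7 − w) = (1/(-7)) · 1/(1 − w/(-7)) = Σ_{n≥0} w^n / (-7)^(n+1).
So c_n = 1/(-7)^(n+1):
  c_0 = 1/(-7)^1 = -1/7.
  c_1 = 1/(-7)^2 = 1/49.
  c_2 = 1/(-7)^3 = -1/343.
  c_3 = 1/(-7)^4 = 1/2401.
The series is valid for |w/d| < 1, i.e. |z − z₀| < |d|.
Radius of convergence: R = |-5 − z₀| = |-7| = 7 (distance from z₀ to the singularity z = -5).

c_0 = -1/7, c_1 = 1/49, c_2 = -1/343, c_3 = 1/2401; R = 7.


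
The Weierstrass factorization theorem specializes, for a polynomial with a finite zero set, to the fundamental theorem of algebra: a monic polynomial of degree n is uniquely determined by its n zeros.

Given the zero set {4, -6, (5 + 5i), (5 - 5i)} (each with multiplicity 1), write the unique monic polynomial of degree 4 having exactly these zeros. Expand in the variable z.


The polynomial is p(z) = ∏_{α ∈ S} (z − α), where S = {4, -6, (5 + 5i), (5 - 5i)}.
Expanding the product yields: p(z) = z^4 -8·z^3 + 6·z^2 + 340·z -1200.
Note conjugate pairs combine to real quadratics: (z − (5+5i))(z − (5−5i)) = z² − 10z + 50.
The resulting polynomial has degree 4 and real coefficients as required.

p(z) = z^4 -8·z^3 + 6·z^2 + 340·z -1200.


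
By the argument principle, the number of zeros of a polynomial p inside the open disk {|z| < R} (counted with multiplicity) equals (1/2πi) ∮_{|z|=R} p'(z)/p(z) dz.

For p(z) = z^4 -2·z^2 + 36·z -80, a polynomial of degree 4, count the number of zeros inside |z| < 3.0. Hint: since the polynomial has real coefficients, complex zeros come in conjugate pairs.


The zeros of p are: 2, -4, (1 + 3i), (1 - 3i).
Their magnitudes are: 2, 4, 3.162, 3.162.
Zeros with |z| < R = 3.0: 2.
Count = 1.
By the argument principle, (1/2πi) ∮_{|z|=R} p'(z)/p(z) dz equals exactly this count.

Number of zeros inside |z| < 3.0: 1.


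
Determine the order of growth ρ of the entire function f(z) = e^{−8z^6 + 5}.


|e^{−8z^6 + 5}| = e^{Re(-8·z^6) + 5} ≤ e^{8|z|^6 + 5} = e^{8r^6 + 5} on |z| = r, so ρ ≤ 6. Choosing z on |z|=r so that -8·z^6 is real positive (always possible by picking arg z appropriately) gives |f(z)| = e^{8r^6 + 5}, matching the bound. The additive constant 5 does not affect log log M(r) ~ 6·log r. Hence ρ = 6.
Therefore ρ = 6.

Order ρ = 6.


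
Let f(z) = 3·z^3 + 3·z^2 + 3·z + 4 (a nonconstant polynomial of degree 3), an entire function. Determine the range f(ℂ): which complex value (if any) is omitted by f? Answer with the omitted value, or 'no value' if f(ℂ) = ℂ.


Little Picard bounds the complement of f(ℂ) to at most one point.
For every w ∈ ℂ, the equation p(z) − w = 0 is a nonconstant polynomial in z and hence has at least one root by the fundamental theorem of algebra. So p is surjective onto ℂ, omitting no value.

Omitted value: no value.


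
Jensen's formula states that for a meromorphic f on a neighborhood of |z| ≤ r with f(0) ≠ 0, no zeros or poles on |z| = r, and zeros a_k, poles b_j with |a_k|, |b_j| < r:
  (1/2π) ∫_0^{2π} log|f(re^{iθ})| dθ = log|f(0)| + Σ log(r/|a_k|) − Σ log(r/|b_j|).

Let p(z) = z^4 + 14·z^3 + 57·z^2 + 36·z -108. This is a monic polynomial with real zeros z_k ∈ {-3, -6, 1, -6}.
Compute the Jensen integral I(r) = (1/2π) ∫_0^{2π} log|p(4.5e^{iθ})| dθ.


Zeros: -6, -6, -3, 1; r = 4.5.
Inside |z| < r: -3, 1. Outside (|z| ≥ r): -6, -6.
p(0) = -108, so log|p(0)| = log(108) = 4.6821.
Apply Jensen: I(r) = log|p(0)| + Σ_k log(r/|z_k|), summed over zeros inside |z| < r.
  log(r/|z_k|) for z_k = -3: log(4.5/3) = 0.4055
  log(r/|z_k|) for z_k = 1: log(4.5/1) = 1.5041
  Outside zeros (-6, -6) contribute nothing to the Jensen sum.
Sum over inside zeros: 1.9095.
I(r) = log|p(0)| + (inside sum) = 4.6821 + 1.9095 = 6.5917.
Note: since some zeros are outside |z| ≤ r, the simplified n·log(r) form does NOT apply — only the inside zeros contribute.

I(r) ≈ 6.5917.


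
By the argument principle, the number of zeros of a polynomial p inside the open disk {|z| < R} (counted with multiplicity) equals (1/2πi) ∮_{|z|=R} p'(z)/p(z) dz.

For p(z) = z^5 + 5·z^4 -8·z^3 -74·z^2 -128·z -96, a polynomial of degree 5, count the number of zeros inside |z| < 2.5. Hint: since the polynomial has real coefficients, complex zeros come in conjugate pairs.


The zeros of p are: 4, (-1 + 1i), (-1 - 1i), -4, -3.
Their magnitudes are: 4, 1.414, 1.414, 4, 3.
Zeros with |z| < R = 2.5: (-1 + 1i), (-1 - 1i).
Count = 2.
By the argument principle, (1/2πi) ∮_{|z|=R} p'(z)/p(z) dz equals exactly this count.

Number of zeros inside |z| < 2.5: 2.


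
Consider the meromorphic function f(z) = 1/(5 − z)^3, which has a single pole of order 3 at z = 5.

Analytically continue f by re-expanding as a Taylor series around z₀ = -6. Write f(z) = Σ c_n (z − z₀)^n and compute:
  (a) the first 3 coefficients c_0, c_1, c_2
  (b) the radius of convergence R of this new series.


Let w = z − z₀, so z = z₀ + w.
Then 5 − z = 5 − (z₀ + w) = (5 − z₀) − w = 11 − w.
f(z) = 1/(11 − w)^3 = (1/(11)^3) · (1 − w/(11))^{−3}.
By the binomial series (1−u)^{−3} = Σ_{n≥0} C(n+2, 2) u^n for |u|<1, with u = w/(11):
  c_n = C(n+2, 2) / (11)^(n+3).
  c_0 = 1/(11)^3 = 1/1331.
  c_1 = 3/(11)^4 = 3/14641.
  c_2 = 6/(11)^5 = 6/161051.
The series is valid for |w/d| < 1, i.e. |z − z₀| < |d|.
Radius of convergence: R = |5 − z₀| = |11| = 11 (distance from z₀ to the singularity z = 5).

c_0 = 1/1331, c_1 = 3/14641, c_2 = 6/161051; R = 11.


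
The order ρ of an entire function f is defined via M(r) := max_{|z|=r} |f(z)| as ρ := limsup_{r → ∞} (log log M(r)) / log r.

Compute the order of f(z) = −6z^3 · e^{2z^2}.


M(r) = max_{|z|=r} |-6|·|z|^3·|e^{2z^2}| = 6·r^3 · e^{2r^2} (the factors attain their maxima compatibly on |z|=r). Then log M(r) = log 6 + 3·log r + 2r^2, dominated by the last term, so log log M(r) ~ 2·log r. The polynomial factor -6z^3 contributes only a log r term and does not affect the order. ρ = 2.
Therefore ρ = 2.

Order ρ = 2.


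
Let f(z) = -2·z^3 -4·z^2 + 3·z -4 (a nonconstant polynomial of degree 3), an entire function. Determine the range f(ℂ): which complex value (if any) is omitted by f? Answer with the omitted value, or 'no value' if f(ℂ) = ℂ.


Little Picard bounds the complement of f(ℂ) to at most one point.
For every w ∈ ℂ, the equation p(z) − w = 0 is a nonconstant polynomial in z and hence has at least one root by the fundamental theorem of algebra. So p is surjective onto ℂ, omitting no value.

Omitted value: no value.


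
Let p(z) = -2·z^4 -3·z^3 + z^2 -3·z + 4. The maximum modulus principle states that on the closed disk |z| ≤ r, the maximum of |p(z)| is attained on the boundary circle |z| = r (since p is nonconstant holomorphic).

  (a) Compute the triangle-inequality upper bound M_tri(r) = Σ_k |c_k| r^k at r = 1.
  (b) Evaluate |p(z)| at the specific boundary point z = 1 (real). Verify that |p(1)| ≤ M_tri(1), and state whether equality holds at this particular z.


Coefficients: c_0 = 4, c_1 = -3, c_2 = 1, c_3 = -3, c_4 = -2. Radius r = 1.
Part (a). Triangle bound: M_tri(r) = Σ_k |c_k| r^k
  = |4|·1^0 + |-3|·1^1 + |1|·1^2 + |-3|·1^3 + |-2|·1^4
  = 4 + 3 + 1 + 3 + 2 = 13.
This bounds M(r) := max_{|z|=r} |p(z)| from above; equality holds iff all terms c_k z^k can be made to align in phase at a single z on |z|=r.
Part (b). At z = 1 (real, on the circle |z| = r):
  p(1) = (4)·1^0 + (-3)·1^1 + (1)·1^2 + (-3)·1^3 + (-2)·1^4 = -3.
  |p(1)| = 3.
Check: |p(1)| = 3 ≤ 13 = M_tri(1). ✓ Equality does not hold at z = 1 (the coefficients have mixed signs, so the terms do not all align in phase there).

M_tri(1) = 13; |p(1)| = 3; equality at z=1: no.


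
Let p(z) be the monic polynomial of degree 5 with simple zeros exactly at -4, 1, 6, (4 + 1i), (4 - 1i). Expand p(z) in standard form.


The polynomial is p(z) = ∏_{α ∈ S} (z − α), where S = {-4, 1, 6, (4 + 1i), (4 - 1i)}.
Expanding the product yields: p(z) = z^5 -11·z^4 + 19·z^3 + 149·z^2 -566·z + 408.
Note conjugate pairs combine to real quadratics: (z − (4+1i))(z − (4−1i)) = z² − 8z + 17.
The resulting polynomial has degree 5 and real coefficients as required.

p(z) = z^5 -11·z^4 + 19·z^3 + 149·z^2 -566·z + 408.


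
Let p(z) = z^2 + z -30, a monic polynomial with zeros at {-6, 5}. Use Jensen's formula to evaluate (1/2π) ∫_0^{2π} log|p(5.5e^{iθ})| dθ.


Zeros: -6, 5; r = 5.5.
Inside |z| < r: 5. Outside (|z| ≥ r): -6.
p(0) = -30, so log|p(0)| = log(30) = 3.4012.
Apply Jensen: I(r) = log|p(0)| + Σ_k log(r/|z_k|), summed over zeros inside |z| < r.
  log(r/|z_k|) for z_k = 5: log(5.5/5) = 0.0953
  Outside zeros (-6) contribute nothing to the Jensen sum.
Sum over inside zeros: 0.0953.
I(r) = log|p(0)| + (inside sum) = 3.4012 + 0.0953 = 3.4965.
Note: since some zeros are outside |z| ≤ r, the simplified n·log(r) form does NOT apply — only the inside zeros contribute.

I(r) ≈ 3.4965.


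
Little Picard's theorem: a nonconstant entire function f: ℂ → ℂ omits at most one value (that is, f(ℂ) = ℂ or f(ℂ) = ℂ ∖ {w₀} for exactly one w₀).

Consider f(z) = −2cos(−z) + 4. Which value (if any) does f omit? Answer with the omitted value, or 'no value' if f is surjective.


Little Picard bounds the complement of f(ℂ) to at most one point.
cos is entire and surjective onto ℂ: for every w ∈ ℂ, cos(ζ) = w has a solution ζ ∈ ℂ (e.g., via the complex inverse arccos). With ζ = −z this gives z = ζ/(-1). Then -2·cos(−z) takes every value in -2·ℂ = ℂ, and adding 4 is a bijection of ℂ. So f is surjective and omits no value. (Note: only on the real line is cos bounded by [−1, 1].)

Omitted value: no value.


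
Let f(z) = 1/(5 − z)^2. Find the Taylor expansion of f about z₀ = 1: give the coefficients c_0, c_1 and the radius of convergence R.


Let w = z − z₀, so z = z₀ + w.
Then 5 − z = 5 − (z₀ + w) = (5 − z₀) − w = 4 − w.
f(z) = 1/(4 − w)^2 = (1/(4)^2) · (1 − w/(4))^{−2}.
By the binomial series (1−u)^{−2} = Σ_{n≥0} C(n+1, 1) u^n for |u|<1, with u = w/(4):
  c_n = C(n+1, 1) / (4)^(n+2).
  c_0 = 1/(4)^2 = 1/16.
  c_1 = 2/(4)^3 = 1/32.
The series is valid for |w/d| < 1, i.e. |z − z₀| < |d|.
Radius of convergence: R = |5 − z₀| = |4| = 4 (distance from z₀ to the singularity z = 5).

c_0 = 1/16, c_1 = 1/32; R = 4.


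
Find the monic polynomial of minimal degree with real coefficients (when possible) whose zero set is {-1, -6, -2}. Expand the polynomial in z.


The polynomial is p(z) = ∏_{α ∈ S} (z − α), where S = {-1, -6, -2}.
Expanding the product yields: p(z) = z^3 + 9·z^2 + 20·z + 12.
The resulting polynomial has degree 3 and real coefficients as required.

p(z) = z^3 + 9·z^2 + 20·z + 12.


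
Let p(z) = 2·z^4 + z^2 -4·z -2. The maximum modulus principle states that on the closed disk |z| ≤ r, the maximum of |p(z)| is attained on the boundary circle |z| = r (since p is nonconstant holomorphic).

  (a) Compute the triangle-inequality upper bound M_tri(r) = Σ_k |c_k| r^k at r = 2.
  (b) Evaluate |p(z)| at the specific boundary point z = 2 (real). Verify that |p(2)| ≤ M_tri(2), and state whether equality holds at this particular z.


Coefficients: c_0 = -2, c_1 = -4, c_2 = 1, c_3 = 0, c_4 = 2. Radius r = 2.
Part (a). Triangle bound: M_tri(r) = Σ_k |c_k| r^k
  = |-2|·2^0 + |-4|·2^1 + |1|·2^2 + |0|·2^3 + |2|·2^4
  = 2 + 8 + 4 + 0 + 32 = 46.
This bounds M(r) := max_{|z|=r} |p(z)| from above; equality holds iff all terms c_k z^k can be made to align in phase at a single z on |z|=r.
Part (b). At z = 2 (real, on the circle |z| = r):
  p(2) = (-2)·2^0 + (-4)·2^1 + (1)·2^2 + (0)·2^3 + (2)·2^4 = 26.
  |p(2)| = 26.
Check: |p(2)| = 26 ≤ 46 = M_tri(2). ✓ Equality does not hold at z = 2 (the coefficients have mixed signs, so the terms do not all align in phase there).

M_tri(2) = 46; |p(2)| = 26; equality at z=2: no.


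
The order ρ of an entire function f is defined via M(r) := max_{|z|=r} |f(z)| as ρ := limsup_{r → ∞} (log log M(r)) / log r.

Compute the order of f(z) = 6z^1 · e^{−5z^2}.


M(r) = max_{|z|=r} |6|·|z|^1·|e^{−5z^2}| = 6·r^1 · e^{5r^2} (the factors attain their maxima compatibly on |z|=r). Then log M(r) = log 6 + 1·log r + 5r^2, dominated by the last term, so log log M(r) ~ 2·log r. The polynomial factor 6z^1 contributes only a log r term and does not affect the order. ρ = 2.
Therefore ρ = 2.

Order ρ = 2.


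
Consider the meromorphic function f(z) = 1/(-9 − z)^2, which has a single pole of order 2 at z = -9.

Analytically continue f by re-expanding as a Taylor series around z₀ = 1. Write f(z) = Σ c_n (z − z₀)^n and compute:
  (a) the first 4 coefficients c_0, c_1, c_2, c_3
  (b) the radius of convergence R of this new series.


Let w = z − z₀, so z = z₀ + w.
Then -9 − z = -9 − (z₀ + w) = (-9 − z₀) − w = -10 − w.
f(z) = 1/(-10 − w)^2 = (1/(-10)^2) · (1 − w/(-10))^{−2}.
By the binomial series (1−u)^{−2} = Σ_{n≥0} C(n+1, 1) u^n for |u|<1, with u = w/(-10):
  c_n = C(n+1, 1) / (-10)^(n+2).
  c_0 = 1/(-10)^2 = 1/100.
  c_1 = 2/(-10)^3 = -1/500.
  c_2 = 3/(-10)^4 = 3/10000.
  c_3 = 4/(-10)^5 = -1/25000.
The series is valid for |w/d| < 1, i.e. |z − z₀| < |d|.
Radius of convergence: R = |-9 − z₀| = |-10| = 10 (distance from z₀ to the singularity z = -9).

c_0 = 1/100, c_1 = -1/500, c_2 = 3/10000, c_3 = -1/25000; R = 10.


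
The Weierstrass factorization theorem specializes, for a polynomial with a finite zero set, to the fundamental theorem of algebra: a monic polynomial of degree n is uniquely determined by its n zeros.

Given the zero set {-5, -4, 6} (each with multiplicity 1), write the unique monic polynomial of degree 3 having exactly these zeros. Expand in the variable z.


The polynomial is p(z) = ∏_{α ∈ S} (z − α), where S = {-5, -4, 6}.
Expanding the product yields: p(z) = z^3 + 3·z^2 -34·z -120.
The resulting polynomial has degree 3 and real coefficients as required.

p(z) = z^3 + 3·z^2 -34·z -120.


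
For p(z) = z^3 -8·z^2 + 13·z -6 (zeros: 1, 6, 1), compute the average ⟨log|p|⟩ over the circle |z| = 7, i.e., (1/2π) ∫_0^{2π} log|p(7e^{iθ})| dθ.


Zeros: 1, 1, 6; r = 7.
Inside |z| < r: 1, 1, 6. Outside (|z| ≥ r): ∅.
p(0) = -6, so log|p(0)| = log(6) = 1.7918.
Apply Jensen: I(r) = log|p(0)| + Σ_k log(r/|z_k|), summed over zeros inside |z| < r.
  log(r/|z_k|) for z_k = 1: log(7/1) = 1.9459
  log(r/|z_k|) for z_k = 6: log(7/6) = 0.1542
  log(r/|z_k|) for z_k = 1: log(7/1) = 1.9459
Sum over inside zeros: 4.0460.
I(r) = log|p(0)| + (inside sum) = 1.7918 + 4.0460 = 5.8377.
Closed form (all zeros inside, monic): I(r) = n·log(r) = 3·log(7) = 5.8377. ✓

I(r) ≈ 5.8377.


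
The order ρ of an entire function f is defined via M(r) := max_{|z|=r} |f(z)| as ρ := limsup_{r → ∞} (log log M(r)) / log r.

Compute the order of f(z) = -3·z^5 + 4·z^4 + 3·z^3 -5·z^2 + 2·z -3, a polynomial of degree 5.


|f(z)| ≤ Σ|c_k|·r^k = O(r^5) as r → ∞. Polynomial growth is O(e^{r^ε}) for every ε > 0 (since r^5/e^{r^ε} → 0), so ρ ≤ ε for all ε > 0, i.e. ρ = 0. Every nonconstant polynomial has order 0.
Therefore ρ = 0.

Order ρ = 0.


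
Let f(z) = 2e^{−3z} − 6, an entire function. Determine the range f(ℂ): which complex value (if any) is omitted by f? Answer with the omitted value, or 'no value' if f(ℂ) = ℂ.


Little Picard bounds the complement of f(ℂ) to at most one point.
e^{−3z} is never zero on ℂ, so 2·e^{−3z} takes every value in ℂ ∖ {0}. Adding -6 shifts the range to ℂ ∖ {-6}. Thus f omits exactly the value -6.

Omitted value: -6.


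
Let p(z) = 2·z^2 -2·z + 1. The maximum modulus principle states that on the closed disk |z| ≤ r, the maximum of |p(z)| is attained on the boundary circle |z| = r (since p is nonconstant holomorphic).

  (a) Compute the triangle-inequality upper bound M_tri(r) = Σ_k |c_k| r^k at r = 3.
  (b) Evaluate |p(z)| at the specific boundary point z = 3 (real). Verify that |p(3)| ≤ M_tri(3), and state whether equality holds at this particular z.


Coefficients: c_0 = 1, c_1 = -2, c_2 = 2. Radius r = 3.
Part (a). Triangle bound: M_tri(r) = Σ_k |c_k| r^k
  = |1|·3^0 + |-2|·3^1 + |2|·3^2
  = 1 + 6 + 18 = 25.
This bounds M(r) := max_{|z|=r} |p(z)| from above; equality holds iff all terms c_k z^k can be made to align in phase at a single z on |z|=r.
Part (b). At z = 3 (real, on the circle |z| = r):
  p(3) = (1)·3^0 + (-2)·3^1 + (2)·3^2 = 13.
  |p(3)| = 13.
Check: |p(3)| = 13 ≤ 25 = M_tri(3). ✓ Equality does not hold at z = 3 (the coefficients have mixed signs, so the terms do not all align in phase there).

M_tri(3) = 25; |p(3)| = 13; equality at z=3: no.


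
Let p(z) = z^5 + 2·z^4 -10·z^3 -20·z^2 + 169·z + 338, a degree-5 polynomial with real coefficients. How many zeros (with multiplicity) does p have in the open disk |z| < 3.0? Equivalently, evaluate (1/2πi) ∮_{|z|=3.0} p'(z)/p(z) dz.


The zeros of p are: (-3 + 2i), (-3 - 2i), (3 + 2i), (3 - 2i), -2.
Their magnitudes are: 3.606, 3.606, 3.606, 3.606, 2.
Zeros with |z| < R = 3.0: -2.
Count = 1.
By the argument principle, (1/2πi) ∮_{|z|=R} p'(z)/p(z) dz equals exactly this count.

Number of zeros inside |z| < 3.0: 1.


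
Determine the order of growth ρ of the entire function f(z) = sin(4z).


sin(w) is a linear combination of e^{iw} and e^{−iw} (or e^w, e^{−w} in the hyperbolic case), so |sin(w)| ≤ e^{|w|}. With w = 4z, |w| ≤ 4|z| + 0 = 4r + 0 on |z| = r, giving M(r) ≤ e^{4r + 0}, so ρ ≤ 1. On a suitable ray (z = it for sin/cos; z = t for sinh/cosh, t real → ∞), |sin(4z)| grows like e^{4|t|}/2, so ρ ≥ 1. Hence ρ = 1.
Therefore ρ = 1.

Order ρ = 1.


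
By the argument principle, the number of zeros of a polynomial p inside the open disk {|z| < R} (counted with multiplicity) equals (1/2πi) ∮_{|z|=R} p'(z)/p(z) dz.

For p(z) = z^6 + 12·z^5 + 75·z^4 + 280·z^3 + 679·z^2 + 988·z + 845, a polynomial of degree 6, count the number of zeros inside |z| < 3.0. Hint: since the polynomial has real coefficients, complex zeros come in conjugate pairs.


The zeros of p are: (-2 + 3i), (-2 - 3i), (-1 + 2i), (-1 - 2i), (-3 + 2i), (-3 - 2i).
Their magnitudes are: 3.606, 3.606, 2.236, 2.236, 3.606, 3.606.
Zeros with |z| < R = 3.0: (-1 + 2i), (-1 - 2i).
Count = 2.
By the argument principle, (1/2πi) ∮_{|z|=R} p'(z)/p(z) dz equals exactly this count.

Number of zeros inside |z| < 3.0: 2.


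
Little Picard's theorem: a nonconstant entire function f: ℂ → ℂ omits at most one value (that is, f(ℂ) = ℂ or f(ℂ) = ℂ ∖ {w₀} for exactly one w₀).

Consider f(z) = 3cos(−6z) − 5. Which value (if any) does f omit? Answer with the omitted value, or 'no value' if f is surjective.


Little Picard bounds the complement of f(ℂ) to at most one point.
cos is entire and surjective onto ℂ: for every w ∈ ℂ, cos(ζ) = w has a solution ζ ∈ ℂ (e.g., via the complex inverse arccos). With ζ = −6z this gives z = ζ/(-6). Then 3·cos(−6z) takes every value in 3·ℂ = ℂ, and adding -5 is a bijection of ℂ. So f is surjective and omits no value. (Note: only on the real line is cos bounded by [−1, 1].)

Omitted value: no value.


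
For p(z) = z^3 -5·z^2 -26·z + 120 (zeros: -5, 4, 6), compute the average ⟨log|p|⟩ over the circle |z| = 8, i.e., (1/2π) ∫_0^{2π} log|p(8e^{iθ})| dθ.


Zeros: -5, 4, 6; r = 8.
Inside |z| < r: -5, 4, 6. Outside (|z| ≥ r): ∅.
p(0) = 120, so log|p(0)| = log(120) = 4.7875.
Apply Jensen: I(r) = log|p(0)| + Σ_k log(r/|z_k|), summed over zeros inside |z| < r.
  log(r/|z_k|) for z_k = -5: log(8/5) = 0.4700
  log(r/|z_k|) for z_k = 4: log(8/4) = 0.6931
  log(r/|z_k|) for z_k = 6: log(8/6) = 0.2877
Sum over inside zeros: 1.4508.
I(r) = log|p(0)| + (inside sum) = 4.7875 + 1.4508 = 6.2383.
Closed form (all zeros inside, monic): I(r) = n·log(r) = 3·log(8) = 6.2383. ✓

I(r) ≈ 6.2383.


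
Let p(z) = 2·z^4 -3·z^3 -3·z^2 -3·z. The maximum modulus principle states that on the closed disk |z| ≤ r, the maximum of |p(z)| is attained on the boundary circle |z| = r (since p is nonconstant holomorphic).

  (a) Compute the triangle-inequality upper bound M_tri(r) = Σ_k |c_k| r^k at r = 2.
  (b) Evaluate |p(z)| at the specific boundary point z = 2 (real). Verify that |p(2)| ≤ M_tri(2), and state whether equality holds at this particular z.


Coefficients: c_0 = 0, c_1 = -3, c_2 = -3, c_3 = -3, c_4 = 2. Radius r = 2.
Part (a). Triangle bound: M_tri(r) = Σ_k |c_k| r^k
  = |0|·2^0 + |-3|·2^1 + |-3|·2^2 + |-3|·2^3 + |2|·2^4
  = 0 + 6 + 12 + 24 + 32 = 74.
This bounds M(r) := max_{|z|=r} |p(z)| from above; equality holds iff all terms c_k z^k can be made to align in phase at a single z on |z|=r.
Part (b). At z = 2 (real, on the circle |z| = r):
  p(2) = (0)·2^0 + (-3)·2^1 + (-3)·2^2 + (-3)·2^3 + (2)·2^4 = -10.
  |p(2)| = 10.
Check: |p(2)| = 10 ≤ 74 = M_tri(2). ✓ Equality does not hold at z = 2 (the coefficients have mixed signs, so the terms do not all align in phase there).

M_tri(2) = 74; |p(2)| = 10; equality at z=2: no.
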